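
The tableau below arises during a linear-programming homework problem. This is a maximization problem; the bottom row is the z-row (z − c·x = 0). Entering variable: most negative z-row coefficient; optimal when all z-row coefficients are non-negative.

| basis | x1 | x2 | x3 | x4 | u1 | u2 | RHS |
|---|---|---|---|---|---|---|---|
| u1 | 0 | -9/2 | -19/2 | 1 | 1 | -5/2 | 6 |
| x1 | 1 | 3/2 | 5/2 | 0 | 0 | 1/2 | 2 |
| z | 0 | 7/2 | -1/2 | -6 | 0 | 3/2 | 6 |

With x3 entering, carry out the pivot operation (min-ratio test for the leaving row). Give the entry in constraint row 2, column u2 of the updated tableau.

1/5

Ratio test on column x3 — row 1: entry -19/2 ≤ 0; row 2: 2/(5/2) = 4/5. Minimum is 4/5 at row 2 (x1 leaves); pivot element 5/2.
Divide row 2 by 5/2; eliminate column x3 from the other rows.
In the new row 2, the u2 entry is the old entry divided by the pivot: (1/2)/(5/2) = 1/5.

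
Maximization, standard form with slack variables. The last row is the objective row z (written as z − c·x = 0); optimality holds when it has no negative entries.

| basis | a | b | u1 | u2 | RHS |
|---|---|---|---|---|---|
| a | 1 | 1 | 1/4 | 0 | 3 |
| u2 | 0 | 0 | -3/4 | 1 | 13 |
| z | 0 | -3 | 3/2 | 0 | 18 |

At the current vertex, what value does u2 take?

13

u2 is basic (row 2); its value is the RHS of that row, 13.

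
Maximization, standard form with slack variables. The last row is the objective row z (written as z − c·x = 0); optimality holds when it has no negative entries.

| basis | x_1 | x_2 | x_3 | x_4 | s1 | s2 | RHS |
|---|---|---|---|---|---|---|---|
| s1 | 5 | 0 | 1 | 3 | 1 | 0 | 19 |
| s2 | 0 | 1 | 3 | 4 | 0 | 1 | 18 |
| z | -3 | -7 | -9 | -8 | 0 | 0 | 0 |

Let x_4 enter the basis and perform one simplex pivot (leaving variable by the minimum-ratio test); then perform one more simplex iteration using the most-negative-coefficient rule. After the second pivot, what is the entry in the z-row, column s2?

7

Ratio test on column x_4 — row 1: 19/3 = 19/3; row 2: 18/4 = 9/2. Minimum is 9/2 at row 2 (s2 leaves); pivot element 4.
Divide row 2 by 4; eliminate column x_4 from the other rows.
Second iteration: most negative z-row entry is -5 in column x_2, so x_2 enters.
Ratio test on column x_2 — row 1: entry -3/4 ≤ 0; row 2: (9/2)/(1/4) = 18. Minimum is 18 at row 2 (x_4 leaves); pivot element 1/4.
Divide row 2 by 1/4; eliminate column x_2 from the other rows.
After both pivots, the entry at the z-row, column s2 is 7.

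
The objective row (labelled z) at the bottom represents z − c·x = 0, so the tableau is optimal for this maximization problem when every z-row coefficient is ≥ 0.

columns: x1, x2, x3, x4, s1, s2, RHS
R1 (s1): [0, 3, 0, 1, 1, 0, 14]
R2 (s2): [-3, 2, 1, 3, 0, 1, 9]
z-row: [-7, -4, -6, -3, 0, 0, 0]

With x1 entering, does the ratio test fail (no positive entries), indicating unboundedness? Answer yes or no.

Every constraint-row entry in column x1 is ≤ 0, so increasing x1 is unbounded.

yes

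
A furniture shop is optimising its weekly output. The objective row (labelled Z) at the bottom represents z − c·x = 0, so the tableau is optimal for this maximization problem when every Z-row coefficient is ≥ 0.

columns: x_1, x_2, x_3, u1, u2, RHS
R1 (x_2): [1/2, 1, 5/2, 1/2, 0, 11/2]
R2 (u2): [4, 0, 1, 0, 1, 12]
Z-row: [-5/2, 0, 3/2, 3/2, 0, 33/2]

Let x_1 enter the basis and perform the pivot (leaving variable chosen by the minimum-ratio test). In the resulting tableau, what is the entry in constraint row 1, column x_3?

Ratio test on column x_1 — row 1: (11/2)/(1/2) = 11; row 2: 12/4 = 3. Minimum is 3 at row 2 (u2 leaves); pivot element 4.
Divide row 2 by 4; eliminate column x_1 from the other rows.
Row 1 update in column x_3: 5/2 − (1/2)·(1/4) = 19/8.

19/8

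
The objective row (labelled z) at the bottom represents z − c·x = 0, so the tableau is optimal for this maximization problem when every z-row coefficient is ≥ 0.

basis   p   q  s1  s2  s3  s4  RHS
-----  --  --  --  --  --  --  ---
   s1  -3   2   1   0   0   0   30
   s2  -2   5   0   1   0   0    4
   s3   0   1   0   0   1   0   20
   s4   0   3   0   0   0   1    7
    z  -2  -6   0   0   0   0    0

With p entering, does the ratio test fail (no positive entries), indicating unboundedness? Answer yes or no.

Every constraint-row entry in column p is ≤ 0, so increasing p is unbounded.

yes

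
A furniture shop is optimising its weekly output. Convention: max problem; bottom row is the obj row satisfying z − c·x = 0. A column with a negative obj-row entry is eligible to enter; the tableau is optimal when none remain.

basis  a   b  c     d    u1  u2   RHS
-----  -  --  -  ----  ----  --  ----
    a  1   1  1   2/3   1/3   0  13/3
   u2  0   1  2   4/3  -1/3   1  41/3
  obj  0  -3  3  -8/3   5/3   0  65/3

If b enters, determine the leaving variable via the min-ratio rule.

a

Column b entries and ratios — a: (13/3)/1 = 13/3; u2: (41/3)/1 = 41/3.
Smallest ratio is 13/3 in the row of a, so a leaves.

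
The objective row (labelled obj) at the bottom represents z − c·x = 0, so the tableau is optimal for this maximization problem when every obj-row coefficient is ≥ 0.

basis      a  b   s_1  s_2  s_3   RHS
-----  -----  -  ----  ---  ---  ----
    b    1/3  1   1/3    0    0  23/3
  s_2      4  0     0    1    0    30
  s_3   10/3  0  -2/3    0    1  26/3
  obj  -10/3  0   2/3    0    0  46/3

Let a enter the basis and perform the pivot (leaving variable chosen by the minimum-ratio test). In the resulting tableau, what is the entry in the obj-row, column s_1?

0

Ratio test on column a — row 1: (23/3)/(1/3) = 23; row 2: 30/4 = 15/2; row 3: (26/3)/(10/3) = 13/5. Minimum is 13/5 at row 3 (s_3 leaves); pivot element 10/3.
Divide row 3 by 10/3; eliminate column a from the other rows.
obj-row update in column s_1: 2/3 − (-10/3)·(-1/5) = 0.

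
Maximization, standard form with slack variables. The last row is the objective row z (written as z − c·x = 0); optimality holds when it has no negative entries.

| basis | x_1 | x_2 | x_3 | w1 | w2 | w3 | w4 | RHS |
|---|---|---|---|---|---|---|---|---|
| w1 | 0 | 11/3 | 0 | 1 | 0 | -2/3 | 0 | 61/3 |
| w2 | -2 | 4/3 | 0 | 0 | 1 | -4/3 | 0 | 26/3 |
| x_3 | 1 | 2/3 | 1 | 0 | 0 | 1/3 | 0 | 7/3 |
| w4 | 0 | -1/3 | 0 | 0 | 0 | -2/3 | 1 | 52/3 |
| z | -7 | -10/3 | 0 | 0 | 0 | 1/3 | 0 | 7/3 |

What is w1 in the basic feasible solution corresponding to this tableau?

61/3

w1 is basic (row 1); its value is the RHS of that row, 61/3.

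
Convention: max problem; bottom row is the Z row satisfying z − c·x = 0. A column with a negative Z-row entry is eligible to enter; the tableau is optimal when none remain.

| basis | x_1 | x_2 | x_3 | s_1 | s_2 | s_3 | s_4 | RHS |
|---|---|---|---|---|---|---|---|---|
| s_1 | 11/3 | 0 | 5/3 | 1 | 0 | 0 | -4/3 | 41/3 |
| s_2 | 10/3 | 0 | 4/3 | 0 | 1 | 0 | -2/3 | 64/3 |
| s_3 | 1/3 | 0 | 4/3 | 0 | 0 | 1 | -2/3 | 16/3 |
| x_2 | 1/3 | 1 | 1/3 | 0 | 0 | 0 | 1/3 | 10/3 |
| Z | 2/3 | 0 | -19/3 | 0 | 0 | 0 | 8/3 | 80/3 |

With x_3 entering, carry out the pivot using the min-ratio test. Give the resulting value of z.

Ratio test on column x_3 — row 1: (41/3)/(5/3) = 41/5; row 2: (64/3)/(4/3) = 16; row 3: (16/3)/(4/3) = 4; row 4: (10/3)/(1/3) = 10. Minimum is 4 at row 3 (s_3 leaves); pivot element 4/3.
Pivot on row 3; the Z-row RHS becomes 80/3 − (-19/3)·4 = 52.

52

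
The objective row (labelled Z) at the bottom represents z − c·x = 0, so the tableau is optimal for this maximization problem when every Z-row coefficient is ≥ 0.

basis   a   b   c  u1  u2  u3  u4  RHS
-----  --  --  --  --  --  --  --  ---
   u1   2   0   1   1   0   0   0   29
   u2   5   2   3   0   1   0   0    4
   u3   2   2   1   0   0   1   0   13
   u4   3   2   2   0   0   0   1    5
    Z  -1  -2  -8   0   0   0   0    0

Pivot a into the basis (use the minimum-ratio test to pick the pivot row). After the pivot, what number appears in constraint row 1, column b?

-4/5

Ratio test on column a — row 1: 29/2 = 29/2; row 2: 4/5 = 4/5; row 3: 13/2 = 13/2; row 4: 5/3 = 5/3. Minimum is 4/5 at row 2 (u2 leaves); pivot element 5.
Divide row 2 by 5; eliminate column a from the other rows.
Row 1 update in column b: 0 − 2·(2/5) = -4/5.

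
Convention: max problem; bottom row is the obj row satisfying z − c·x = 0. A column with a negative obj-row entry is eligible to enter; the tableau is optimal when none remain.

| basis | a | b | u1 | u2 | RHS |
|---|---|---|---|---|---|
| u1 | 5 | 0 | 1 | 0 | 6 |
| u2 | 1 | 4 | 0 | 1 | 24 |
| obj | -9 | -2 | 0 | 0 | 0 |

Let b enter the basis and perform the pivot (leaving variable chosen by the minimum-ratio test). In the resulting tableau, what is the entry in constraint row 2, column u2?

1/4

Ratio test on column b — row 1: entry 0 ≤ 0; row 2: 24/4 = 6. Minimum is 6 at row 2 (u2 leaves); pivot element 4.
Divide row 2 by 4; eliminate column b from the other rows.
In the new row 2, the u2 entry is the old entry divided by the pivot: 1/4 = 1/4.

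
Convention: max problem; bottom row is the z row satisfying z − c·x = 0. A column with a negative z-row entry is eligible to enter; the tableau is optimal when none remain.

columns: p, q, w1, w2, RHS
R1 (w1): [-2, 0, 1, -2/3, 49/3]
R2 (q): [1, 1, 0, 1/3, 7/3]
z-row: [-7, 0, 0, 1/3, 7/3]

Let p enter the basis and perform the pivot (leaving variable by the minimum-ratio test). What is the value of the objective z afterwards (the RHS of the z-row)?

Ratio test on column p — row 1: entry -2 ≤ 0; row 2: (7/3)/1 = 7/3. Minimum is 7/3 at row 2 (q leaves); pivot element 1.
Pivot on row 2; the z-row RHS becomes 7/3 − (-7)·(7/3) = 56/3.

56/3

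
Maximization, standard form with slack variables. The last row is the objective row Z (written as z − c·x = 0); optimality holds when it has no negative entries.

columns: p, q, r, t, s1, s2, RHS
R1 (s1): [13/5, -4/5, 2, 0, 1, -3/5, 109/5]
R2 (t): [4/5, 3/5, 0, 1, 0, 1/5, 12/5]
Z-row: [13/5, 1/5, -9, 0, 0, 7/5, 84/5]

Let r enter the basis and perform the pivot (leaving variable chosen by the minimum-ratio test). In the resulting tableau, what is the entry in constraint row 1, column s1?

Ratio test on column r — row 1: (109/5)/2 = 109/10; row 2: entry 0 ≤ 0. Minimum is 109/10 at row 1 (s1 leaves); pivot element 2.
Divide row 1 by 2; eliminate column r from the other rows.
In the new row 1, the s1 entry is the old entry divided by the pivot: 1/2 = 1/2.

1/2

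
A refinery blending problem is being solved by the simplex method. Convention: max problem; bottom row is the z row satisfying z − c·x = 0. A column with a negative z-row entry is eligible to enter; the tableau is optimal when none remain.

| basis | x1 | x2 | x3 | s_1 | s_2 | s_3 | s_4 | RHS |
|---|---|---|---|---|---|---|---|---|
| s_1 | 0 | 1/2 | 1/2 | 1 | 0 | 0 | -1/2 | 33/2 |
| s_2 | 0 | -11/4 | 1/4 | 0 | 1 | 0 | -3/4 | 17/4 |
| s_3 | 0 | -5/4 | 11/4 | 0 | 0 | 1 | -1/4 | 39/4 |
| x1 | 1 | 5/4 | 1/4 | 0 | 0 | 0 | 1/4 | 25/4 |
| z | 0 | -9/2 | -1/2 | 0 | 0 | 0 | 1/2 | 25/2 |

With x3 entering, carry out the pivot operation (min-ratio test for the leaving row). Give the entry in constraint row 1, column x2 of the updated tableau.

8/11

Ratio test on column x3 — row 1: (33/2)/(1/2) = 33; row 2: (17/4)/(1/4) = 17; row 3: (39/4)/(11/4) = 39/11; row 4: (25/4)/(1/4) = 25. Minimum is 39/11 at row 3 (s_3 leaves); pivot element 11/4.
Divide row 3 by 11/4; eliminate column x3 from the other rows.
Row 1 update in column x2: 1/2 − (1/2)·(-5/11) = 8/11.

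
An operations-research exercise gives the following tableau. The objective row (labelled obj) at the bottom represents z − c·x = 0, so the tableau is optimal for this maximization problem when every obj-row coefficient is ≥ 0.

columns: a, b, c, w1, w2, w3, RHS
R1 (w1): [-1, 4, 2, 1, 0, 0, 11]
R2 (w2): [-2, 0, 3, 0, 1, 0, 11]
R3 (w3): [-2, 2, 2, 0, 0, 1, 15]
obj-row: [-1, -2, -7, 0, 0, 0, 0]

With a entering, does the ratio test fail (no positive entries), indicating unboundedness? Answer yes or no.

Every constraint-row entry in column a is ≤ 0, so increasing a is unbounded.

yes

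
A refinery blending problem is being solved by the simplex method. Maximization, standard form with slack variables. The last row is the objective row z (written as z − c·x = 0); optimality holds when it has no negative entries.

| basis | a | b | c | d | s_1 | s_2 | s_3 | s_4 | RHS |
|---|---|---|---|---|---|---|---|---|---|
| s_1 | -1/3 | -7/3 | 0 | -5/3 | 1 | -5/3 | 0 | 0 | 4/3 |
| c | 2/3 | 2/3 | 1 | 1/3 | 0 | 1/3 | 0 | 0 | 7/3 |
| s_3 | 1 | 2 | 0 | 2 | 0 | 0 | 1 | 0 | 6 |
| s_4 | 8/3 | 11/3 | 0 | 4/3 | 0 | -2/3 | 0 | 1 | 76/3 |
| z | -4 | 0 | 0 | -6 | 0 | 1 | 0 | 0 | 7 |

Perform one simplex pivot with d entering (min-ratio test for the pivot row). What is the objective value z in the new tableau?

Ratio test on column d — row 1: entry -5/3 ≤ 0; row 2: (7/3)/(1/3) = 7; row 3: 6/2 = 3; row 4: (76/3)/(4/3) = 19. Minimum is 3 at row 3 (s_3 leaves); pivot element 2.
Pivot on row 3; the z-row RHS becomes 7 − (-6)·3 = 25.

25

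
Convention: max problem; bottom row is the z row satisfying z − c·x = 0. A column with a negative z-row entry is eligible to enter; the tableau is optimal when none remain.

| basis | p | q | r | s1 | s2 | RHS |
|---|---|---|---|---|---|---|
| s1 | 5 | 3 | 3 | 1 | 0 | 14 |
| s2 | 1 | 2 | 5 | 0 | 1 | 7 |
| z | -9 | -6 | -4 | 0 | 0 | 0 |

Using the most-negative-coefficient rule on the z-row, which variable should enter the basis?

p

Negative z-row entries: p: -9, q: -6, r: -4.
The most negative is -9 in column p, so p enters.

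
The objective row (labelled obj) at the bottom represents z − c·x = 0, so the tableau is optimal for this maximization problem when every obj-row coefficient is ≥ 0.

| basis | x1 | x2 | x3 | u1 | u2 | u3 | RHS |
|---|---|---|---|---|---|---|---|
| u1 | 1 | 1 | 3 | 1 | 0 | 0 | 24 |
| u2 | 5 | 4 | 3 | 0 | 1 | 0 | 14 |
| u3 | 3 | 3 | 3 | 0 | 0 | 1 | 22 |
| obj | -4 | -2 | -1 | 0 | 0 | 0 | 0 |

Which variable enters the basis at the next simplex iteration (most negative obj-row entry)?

Negative obj-row entries: x1: -4, x2: -2, x3: -1.
The most negative is -4 in column x1, so x1 enters.

x1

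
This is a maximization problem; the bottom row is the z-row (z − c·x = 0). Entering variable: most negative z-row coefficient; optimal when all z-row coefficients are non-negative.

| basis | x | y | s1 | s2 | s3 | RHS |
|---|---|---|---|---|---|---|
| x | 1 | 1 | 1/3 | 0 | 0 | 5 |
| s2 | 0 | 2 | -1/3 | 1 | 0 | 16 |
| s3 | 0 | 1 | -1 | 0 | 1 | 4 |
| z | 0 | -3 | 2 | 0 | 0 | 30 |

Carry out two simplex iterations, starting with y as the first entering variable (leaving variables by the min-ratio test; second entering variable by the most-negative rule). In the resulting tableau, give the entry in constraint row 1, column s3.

Ratio test on column y — row 1: 5/1 = 5; row 2: 16/2 = 8; row 3: 4/1 = 4. Minimum is 4 at row 3 (s3 leaves); pivot element 1.
Divide row 3 by 1; eliminate column y from the other rows.
Second iteration: most negative z-row entry is -1 in column s1, so s1 enters.
Ratio test on column s1 — row 1: 1/(4/3) = 3/4; row 2: 8/(5/3) = 24/5; row 3: entry -1 ≤ 0. Minimum is 3/4 at row 1 (x leaves); pivot element 4/3.
Divide row 1 by 4/3; eliminate column s1 from the other rows.
After both pivots, the entry at constraint row 1, column s3 is -3/4.

-3/4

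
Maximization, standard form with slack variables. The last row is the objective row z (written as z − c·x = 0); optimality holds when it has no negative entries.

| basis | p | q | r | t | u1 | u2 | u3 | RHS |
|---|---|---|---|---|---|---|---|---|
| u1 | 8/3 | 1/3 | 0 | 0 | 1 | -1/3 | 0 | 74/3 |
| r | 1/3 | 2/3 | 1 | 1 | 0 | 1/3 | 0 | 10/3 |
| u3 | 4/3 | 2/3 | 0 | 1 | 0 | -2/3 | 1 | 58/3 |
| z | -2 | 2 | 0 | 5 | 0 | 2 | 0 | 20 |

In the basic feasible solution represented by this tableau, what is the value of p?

p is not in the basis, so in the current basic feasible solution p = 0.

0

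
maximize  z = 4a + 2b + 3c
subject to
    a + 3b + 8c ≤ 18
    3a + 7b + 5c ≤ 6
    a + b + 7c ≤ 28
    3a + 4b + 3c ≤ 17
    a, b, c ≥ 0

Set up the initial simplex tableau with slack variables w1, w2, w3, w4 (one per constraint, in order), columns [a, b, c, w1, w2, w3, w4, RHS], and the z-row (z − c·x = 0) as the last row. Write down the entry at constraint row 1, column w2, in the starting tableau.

0

Slack w2 belongs to constraint 2; its column is the unit vector e_2, so the entry in row 1 is 0.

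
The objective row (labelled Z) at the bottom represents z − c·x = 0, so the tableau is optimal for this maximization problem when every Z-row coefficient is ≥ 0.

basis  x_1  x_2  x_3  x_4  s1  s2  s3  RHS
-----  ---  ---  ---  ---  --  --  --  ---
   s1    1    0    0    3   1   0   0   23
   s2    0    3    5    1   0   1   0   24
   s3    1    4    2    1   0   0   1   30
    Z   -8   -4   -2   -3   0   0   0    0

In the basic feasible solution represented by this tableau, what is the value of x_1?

0

x_1 is not in the basis, so in the current basic feasible solution x_1 = 0.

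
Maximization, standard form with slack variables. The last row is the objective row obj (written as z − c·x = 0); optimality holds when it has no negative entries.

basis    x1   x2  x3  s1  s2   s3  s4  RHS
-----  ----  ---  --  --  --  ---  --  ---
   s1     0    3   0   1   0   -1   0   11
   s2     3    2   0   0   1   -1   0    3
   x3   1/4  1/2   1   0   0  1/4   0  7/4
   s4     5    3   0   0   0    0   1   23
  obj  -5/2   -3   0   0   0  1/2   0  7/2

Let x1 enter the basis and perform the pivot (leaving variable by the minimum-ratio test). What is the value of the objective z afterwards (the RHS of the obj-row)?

6

Ratio test on column x1 — row 1: entry 0 ≤ 0; row 2: 3/3 = 1; row 3: (7/4)/(1/4) = 7; row 4: 23/5 = 23/5. Minimum is 1 at row 2 (s2 leaves); pivot element 3.
Pivot on row 2; the obj-row RHS becomes 7/2 − (-5/2)·1 = 6.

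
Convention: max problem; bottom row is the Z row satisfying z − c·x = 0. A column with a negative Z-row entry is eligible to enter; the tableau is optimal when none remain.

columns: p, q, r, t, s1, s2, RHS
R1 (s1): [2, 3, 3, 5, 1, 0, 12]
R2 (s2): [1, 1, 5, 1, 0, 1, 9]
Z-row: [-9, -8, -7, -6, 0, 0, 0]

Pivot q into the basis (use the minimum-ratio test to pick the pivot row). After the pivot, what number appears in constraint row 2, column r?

Ratio test on column q — row 1: 12/3 = 4; row 2: 9/1 = 9. Minimum is 4 at row 1 (s1 leaves); pivot element 3.
Divide row 1 by 3; eliminate column q from the other rows.
Row 2 update in column r: 5 − 1·1 = 4.

4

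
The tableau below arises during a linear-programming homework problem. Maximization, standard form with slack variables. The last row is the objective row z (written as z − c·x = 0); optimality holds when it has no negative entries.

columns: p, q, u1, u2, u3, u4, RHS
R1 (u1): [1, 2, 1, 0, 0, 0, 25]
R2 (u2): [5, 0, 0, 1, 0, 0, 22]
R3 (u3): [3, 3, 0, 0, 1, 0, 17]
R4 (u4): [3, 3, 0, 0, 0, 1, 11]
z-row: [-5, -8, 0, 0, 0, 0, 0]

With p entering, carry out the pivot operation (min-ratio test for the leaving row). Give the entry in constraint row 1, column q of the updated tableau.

Ratio test on column p — row 1: 25/1 = 25; row 2: 22/5 = 22/5; row 3: 17/3 = 17/3; row 4: 11/3 = 11/3. Minimum is 11/3 at row 4 (u4 leaves); pivot element 3.
Divide row 4 by 3; eliminate column p from the other rows.
Row 1 update in column q: 2 − 1·1 = 1.

1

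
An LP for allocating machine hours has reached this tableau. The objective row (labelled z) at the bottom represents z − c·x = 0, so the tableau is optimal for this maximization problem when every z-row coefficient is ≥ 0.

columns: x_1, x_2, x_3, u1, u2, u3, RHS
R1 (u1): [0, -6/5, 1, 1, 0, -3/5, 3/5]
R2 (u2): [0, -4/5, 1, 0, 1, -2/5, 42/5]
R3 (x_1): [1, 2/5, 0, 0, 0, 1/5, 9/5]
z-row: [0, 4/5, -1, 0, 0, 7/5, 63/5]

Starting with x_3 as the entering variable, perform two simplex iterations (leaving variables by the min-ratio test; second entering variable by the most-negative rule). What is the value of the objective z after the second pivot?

15

Ratio test on column x_3 — row 1: (3/5)/1 = 3/5; row 2: (42/5)/1 = 42/5; row 3: entry 0 ≤ 0. Minimum is 3/5 at row 1 (u1 leaves); pivot element 1.
Pivot on row 1; the z-row RHS becomes 63/5 − (-1)·(3/5) = 66/5.
Next entering variable (most negative z-row entry -2/5): x_2.
Ratio test on column x_2 — row 1: entry -6/5 ≤ 0; row 2: (39/5)/(2/5) = 39/2; row 3: (9/5)/(2/5) = 9/2. Minimum is 9/2 at row 3 (x_1 leaves); pivot element 2/5.
After the second pivot the z-row RHS is 66/5 − (-2/5)·(9/2) = 15.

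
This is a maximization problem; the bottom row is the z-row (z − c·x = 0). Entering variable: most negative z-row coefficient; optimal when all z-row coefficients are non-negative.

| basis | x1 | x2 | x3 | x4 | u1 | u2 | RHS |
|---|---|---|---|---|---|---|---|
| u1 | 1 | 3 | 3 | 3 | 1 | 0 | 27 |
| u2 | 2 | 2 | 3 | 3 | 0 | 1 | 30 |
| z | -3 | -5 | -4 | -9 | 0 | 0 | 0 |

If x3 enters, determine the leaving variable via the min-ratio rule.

u1

Column x3 entries and ratios — u1: 27/3 = 9; u2: 30/3 = 10.
Smallest ratio is 9 in the row of u1, so u1 leaves.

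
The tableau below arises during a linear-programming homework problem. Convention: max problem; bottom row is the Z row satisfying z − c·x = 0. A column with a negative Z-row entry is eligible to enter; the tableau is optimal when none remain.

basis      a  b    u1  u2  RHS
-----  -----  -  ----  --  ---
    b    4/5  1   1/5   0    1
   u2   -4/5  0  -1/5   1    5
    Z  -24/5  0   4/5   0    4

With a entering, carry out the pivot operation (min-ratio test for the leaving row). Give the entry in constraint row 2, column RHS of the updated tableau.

Ratio test on column a — row 1: 1/(4/5) = 5/4; row 2: entry -4/5 ≤ 0. Minimum is 5/4 at row 1 (b leaves); pivot element 4/5.
Divide row 1 by 4/5; eliminate column a from the other rows.
Row 2 update in column RHS: 5 − (-4/5)·(5/4) = 6.

6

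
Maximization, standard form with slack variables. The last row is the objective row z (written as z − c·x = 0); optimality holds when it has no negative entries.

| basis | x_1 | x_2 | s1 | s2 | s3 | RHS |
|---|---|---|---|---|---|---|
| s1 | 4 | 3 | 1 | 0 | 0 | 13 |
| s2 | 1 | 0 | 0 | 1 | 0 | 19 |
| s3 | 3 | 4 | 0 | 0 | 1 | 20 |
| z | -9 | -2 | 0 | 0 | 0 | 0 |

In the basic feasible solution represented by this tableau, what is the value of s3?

s3 is basic (row 3); its value is the RHS of that row, 20.

20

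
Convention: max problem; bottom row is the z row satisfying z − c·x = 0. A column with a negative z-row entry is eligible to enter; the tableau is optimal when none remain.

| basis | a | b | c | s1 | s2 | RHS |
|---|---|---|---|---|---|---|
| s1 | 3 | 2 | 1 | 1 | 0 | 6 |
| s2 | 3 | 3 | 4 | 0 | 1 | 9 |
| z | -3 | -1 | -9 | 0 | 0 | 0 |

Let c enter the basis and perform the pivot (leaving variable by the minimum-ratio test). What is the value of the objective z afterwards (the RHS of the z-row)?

81/4

Ratio test on column c — row 1: 6/1 = 6; row 2: 9/4 = 9/4. Minimum is 9/4 at row 2 (s2 leaves); pivot element 4.
Pivot on row 2; the z-row RHS becomes 0 − (-9)·(9/4) = 81/4.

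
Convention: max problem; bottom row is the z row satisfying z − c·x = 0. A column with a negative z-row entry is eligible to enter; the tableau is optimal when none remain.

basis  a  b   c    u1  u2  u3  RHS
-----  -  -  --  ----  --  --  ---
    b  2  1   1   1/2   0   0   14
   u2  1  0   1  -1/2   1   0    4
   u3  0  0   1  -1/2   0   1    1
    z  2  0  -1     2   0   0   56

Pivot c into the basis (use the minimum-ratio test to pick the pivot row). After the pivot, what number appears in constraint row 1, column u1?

Ratio test on column c — row 1: 14/1 = 14; row 2: 4/1 = 4; row 3: 1/1 = 1. Minimum is 1 at row 3 (u3 leaves); pivot element 1.
Divide row 3 by 1; eliminate column c from the other rows.
Row 1 update in column u1: 1/2 − 1·(-1/2) = 1.

1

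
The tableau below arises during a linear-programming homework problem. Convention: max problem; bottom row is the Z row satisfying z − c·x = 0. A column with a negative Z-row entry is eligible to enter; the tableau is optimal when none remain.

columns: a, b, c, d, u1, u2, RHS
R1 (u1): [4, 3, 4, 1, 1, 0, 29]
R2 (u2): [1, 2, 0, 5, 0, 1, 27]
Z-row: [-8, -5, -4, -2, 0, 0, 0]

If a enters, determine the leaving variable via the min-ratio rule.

u1

Column a entries and ratios — u1: 29/4 = 29/4; u2: 27/1 = 27.
Smallest ratio is 29/4 in the row of u1, so u1 leaves.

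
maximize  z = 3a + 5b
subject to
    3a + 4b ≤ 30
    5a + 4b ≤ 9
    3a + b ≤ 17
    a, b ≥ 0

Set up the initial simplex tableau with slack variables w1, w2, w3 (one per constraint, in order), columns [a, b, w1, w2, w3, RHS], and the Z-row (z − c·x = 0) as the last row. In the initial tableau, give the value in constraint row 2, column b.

4

Constraint 2 has coefficient 4 on b.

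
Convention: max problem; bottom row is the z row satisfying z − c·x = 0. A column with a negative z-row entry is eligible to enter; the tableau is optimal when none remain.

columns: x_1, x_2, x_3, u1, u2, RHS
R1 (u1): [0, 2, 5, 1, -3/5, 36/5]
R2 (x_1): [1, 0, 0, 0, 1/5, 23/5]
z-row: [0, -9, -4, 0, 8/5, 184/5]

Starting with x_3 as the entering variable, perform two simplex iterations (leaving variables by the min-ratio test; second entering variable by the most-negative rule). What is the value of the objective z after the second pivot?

Ratio test on column x_3 — row 1: (36/5)/5 = 36/25; row 2: entry 0 ≤ 0. Minimum is 36/25 at row 1 (u1 leaves); pivot element 5.
Pivot on row 1; the z-row RHS becomes 184/5 − (-4)·(36/25) = 1064/25.
Next entering variable (most negative z-row entry -37/5): x_2.
Ratio test on column x_2 — row 1: (36/25)/(2/5) = 18/5; row 2: entry 0 ≤ 0. Minimum is 18/5 at row 1 (x_3 leaves); pivot element 2/5.
After the second pivot the z-row RHS is 1064/25 − (-37/5)·(18/5) = 346/5.

346/5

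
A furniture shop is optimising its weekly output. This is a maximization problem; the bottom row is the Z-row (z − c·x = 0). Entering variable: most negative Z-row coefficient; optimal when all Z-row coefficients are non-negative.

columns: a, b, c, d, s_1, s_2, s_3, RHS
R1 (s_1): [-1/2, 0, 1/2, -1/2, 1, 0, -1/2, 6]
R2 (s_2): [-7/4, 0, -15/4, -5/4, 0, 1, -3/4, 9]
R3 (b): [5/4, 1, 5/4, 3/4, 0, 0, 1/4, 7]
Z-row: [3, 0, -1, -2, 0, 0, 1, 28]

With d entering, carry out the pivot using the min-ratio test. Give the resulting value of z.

140/3

Ratio test on column d — row 1: entry -1/2 ≤ 0; row 2: entry -5/4 ≤ 0; row 3: 7/(3/4) = 28/3. Minimum is 28/3 at row 3 (b leaves); pivot element 3/4.
Pivot on row 3; the Z-row RHS becomes 28 − (-2)·(28/3) = 140/3.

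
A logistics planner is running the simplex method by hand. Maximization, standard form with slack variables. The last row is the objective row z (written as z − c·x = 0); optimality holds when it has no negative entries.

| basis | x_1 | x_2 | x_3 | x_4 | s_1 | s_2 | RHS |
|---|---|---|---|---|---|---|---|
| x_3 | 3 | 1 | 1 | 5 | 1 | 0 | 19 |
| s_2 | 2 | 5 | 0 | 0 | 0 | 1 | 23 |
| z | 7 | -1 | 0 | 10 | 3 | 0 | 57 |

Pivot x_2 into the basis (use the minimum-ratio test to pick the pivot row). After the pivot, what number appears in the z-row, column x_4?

Ratio test on column x_2 — row 1: 19/1 = 19; row 2: 23/5 = 23/5. Minimum is 23/5 at row 2 (s_2 leaves); pivot element 5.
Divide row 2 by 5; eliminate column x_2 from the other rows.
z-row update in column x_4: 10 − (-1)·0 = 10.

10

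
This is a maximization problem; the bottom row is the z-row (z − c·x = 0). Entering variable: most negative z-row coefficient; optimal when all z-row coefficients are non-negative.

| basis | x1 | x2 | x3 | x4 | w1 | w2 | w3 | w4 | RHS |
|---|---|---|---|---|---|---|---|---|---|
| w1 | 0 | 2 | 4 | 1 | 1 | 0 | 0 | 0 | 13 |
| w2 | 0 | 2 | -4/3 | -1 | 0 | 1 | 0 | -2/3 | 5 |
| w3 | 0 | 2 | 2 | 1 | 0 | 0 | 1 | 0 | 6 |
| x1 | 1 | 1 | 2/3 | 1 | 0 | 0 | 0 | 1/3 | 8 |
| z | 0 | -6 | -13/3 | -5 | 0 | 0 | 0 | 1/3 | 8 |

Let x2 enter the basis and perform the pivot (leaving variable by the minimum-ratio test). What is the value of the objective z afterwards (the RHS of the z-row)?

23

Ratio test on column x2 — row 1: 13/2 = 13/2; row 2: 5/2 = 5/2; row 3: 6/2 = 3; row 4: 8/1 = 8. Minimum is 5/2 at row 2 (w2 leaves); pivot element 2.
Pivot on row 2; the z-row RHS becomes 8 − (-6)·(5/2) = 23.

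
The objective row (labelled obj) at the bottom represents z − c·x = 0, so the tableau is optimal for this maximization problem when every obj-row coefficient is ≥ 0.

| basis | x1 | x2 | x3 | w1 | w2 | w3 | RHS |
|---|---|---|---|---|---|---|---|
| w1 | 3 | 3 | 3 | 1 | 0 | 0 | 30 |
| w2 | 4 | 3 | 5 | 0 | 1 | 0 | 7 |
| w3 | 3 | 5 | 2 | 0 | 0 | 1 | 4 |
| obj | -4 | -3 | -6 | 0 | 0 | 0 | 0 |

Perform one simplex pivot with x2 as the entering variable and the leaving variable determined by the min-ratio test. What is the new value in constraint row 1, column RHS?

Ratio test on column x2 — row 1: 30/3 = 10; row 2: 7/3 = 7/3; row 3: 4/5 = 4/5. Minimum is 4/5 at row 3 (w3 leaves); pivot element 5.
Divide row 3 by 5; eliminate column x2 from the other rows.
Row 1 update in column RHS: 30 − 3·(4/5) = 138/5.

138/5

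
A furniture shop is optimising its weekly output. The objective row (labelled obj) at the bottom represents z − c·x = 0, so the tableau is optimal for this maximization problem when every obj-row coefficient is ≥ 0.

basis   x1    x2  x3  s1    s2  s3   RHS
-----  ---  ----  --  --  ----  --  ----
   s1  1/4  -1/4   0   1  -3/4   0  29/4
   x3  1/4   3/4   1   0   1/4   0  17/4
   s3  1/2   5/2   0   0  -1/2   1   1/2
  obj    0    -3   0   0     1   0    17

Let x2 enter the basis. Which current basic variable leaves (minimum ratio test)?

s3

Column x2 entries and ratios — s1: -1/4 ≤ 0, skip; x3: (17/4)/(3/4) = 17/3; s3: (1/2)/(5/2) = 1/5.
Smallest ratio is 1/5 in the row of s3, so s3 leaves.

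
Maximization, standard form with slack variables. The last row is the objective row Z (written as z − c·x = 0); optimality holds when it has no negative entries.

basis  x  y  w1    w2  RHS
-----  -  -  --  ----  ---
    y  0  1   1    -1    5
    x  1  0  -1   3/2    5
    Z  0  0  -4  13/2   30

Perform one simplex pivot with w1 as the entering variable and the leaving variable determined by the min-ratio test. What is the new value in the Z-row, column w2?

5/2

Ratio test on column w1 — row 1: 5/1 = 5; row 2: entry -1 ≤ 0. Minimum is 5 at row 1 (y leaves); pivot element 1.
Divide row 1 by 1; eliminate column w1 from the other rows.
Z-row update in column w2: 13/2 − (-4)·(-1) = 5/2.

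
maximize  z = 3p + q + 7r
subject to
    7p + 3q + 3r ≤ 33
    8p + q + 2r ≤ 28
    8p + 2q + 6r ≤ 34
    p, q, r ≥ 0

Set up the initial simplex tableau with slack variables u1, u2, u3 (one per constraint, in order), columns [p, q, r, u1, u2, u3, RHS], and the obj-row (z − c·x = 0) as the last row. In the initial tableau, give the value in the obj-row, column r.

The obj-row carries the negated objective coefficients: the r entry is -7.

-7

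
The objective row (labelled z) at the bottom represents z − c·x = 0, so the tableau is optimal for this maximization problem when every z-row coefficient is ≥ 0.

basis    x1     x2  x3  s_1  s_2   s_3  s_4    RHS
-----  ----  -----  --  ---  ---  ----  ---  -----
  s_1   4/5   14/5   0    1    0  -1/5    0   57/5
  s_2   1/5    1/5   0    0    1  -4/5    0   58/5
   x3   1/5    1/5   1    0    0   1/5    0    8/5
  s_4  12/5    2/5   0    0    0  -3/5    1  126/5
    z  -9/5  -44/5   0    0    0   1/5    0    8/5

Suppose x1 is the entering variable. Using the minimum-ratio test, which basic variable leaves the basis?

Column x1 entries and ratios — s_1: (57/5)/(4/5) = 57/4; s_2: (58/5)/(1/5) = 58; x3: (8/5)/(1/5) = 8; s_4: (126/5)/(12/5) = 21/2.
Smallest ratio is 8 in the row of x3, so x3 leaves.

x3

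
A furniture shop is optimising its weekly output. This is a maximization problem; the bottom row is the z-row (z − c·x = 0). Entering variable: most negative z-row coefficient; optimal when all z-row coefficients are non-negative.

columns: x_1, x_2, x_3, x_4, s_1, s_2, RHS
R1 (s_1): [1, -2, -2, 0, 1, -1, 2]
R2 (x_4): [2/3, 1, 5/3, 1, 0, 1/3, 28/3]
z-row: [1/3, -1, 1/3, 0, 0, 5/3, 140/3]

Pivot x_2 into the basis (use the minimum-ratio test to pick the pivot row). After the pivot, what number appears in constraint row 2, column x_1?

Ratio test on column x_2 — row 1: entry -2 ≤ 0; row 2: (28/3)/1 = 28/3. Minimum is 28/3 at row 2 (x_4 leaves); pivot element 1.
Divide row 2 by 1; eliminate column x_2 from the other rows.
In the new row 2, the x_1 entry is the old entry divided by the pivot: (2/3)/1 = 2/3.

2/3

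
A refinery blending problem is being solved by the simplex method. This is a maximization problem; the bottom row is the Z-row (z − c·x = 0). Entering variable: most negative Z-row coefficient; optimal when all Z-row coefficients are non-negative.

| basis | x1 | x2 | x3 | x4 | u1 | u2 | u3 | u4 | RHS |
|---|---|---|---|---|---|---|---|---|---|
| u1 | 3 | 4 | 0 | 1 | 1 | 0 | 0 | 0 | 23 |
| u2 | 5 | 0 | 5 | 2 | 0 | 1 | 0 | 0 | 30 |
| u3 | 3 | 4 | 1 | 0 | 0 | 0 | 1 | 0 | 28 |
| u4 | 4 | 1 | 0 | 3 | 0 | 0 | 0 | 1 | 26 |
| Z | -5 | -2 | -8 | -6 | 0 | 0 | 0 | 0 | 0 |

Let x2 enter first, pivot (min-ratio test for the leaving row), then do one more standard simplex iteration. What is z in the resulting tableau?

Ratio test on column x2 — row 1: 23/4 = 23/4; row 2: entry 0 ≤ 0; row 3: 28/4 = 7; row 4: 26/1 = 26. Minimum is 23/4 at row 1 (u1 leaves); pivot element 4.
Pivot on row 1; the Z-row RHS becomes 0 − (-2)·(23/4) = 23/2.
Next entering variable (most negative Z-row entry -8): x3.
Ratio test on column x3 — row 1: entry 0 ≤ 0; row 2: 30/5 = 6; row 3: 5/1 = 5; row 4: entry 0 ≤ 0. Minimum is 5 at row 3 (u3 leaves); pivot element 1.
After the second pivot the Z-row RHS is 23/2 − (-8)·5 = 103/2.

103/2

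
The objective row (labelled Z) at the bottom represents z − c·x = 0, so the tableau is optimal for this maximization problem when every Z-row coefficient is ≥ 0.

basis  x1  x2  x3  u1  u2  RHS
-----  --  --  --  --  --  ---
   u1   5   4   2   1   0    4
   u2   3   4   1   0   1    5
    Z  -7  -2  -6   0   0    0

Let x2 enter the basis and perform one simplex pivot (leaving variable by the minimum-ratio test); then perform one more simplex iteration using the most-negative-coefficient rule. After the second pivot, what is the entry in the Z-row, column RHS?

12

Ratio test on column x2 — row 1: 4/4 = 1; row 2: 5/4 = 5/4. Minimum is 1 at row 1 (u1 leaves); pivot element 4.
Divide row 1 by 4; eliminate column x2 from the other rows.
Second iteration: most negative Z-row entry is -5 in column x3, so x3 enters.
Ratio test on column x3 — row 1: 1/(1/2) = 2; row 2: entry -1 ≤ 0. Minimum is 2 at row 1 (x2 leaves); pivot element 1/2.
Divide row 1 by 1/2; eliminate column x3 from the other rows.
After both pivots, the entry at the Z-row, column RHS is 12.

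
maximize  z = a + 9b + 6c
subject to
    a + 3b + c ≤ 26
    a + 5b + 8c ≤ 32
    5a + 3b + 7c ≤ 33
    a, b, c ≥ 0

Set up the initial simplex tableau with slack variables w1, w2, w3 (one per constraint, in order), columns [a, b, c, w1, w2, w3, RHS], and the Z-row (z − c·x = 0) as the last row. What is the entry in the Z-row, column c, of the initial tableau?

-6

The Z-row carries the negated objective coefficients: the c entry is -6.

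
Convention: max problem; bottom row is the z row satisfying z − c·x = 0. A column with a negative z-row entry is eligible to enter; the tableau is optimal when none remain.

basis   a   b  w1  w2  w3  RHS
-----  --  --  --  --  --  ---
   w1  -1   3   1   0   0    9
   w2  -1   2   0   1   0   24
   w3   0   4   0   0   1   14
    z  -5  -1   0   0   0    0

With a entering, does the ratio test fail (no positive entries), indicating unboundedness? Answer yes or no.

yes

Every constraint-row entry in column a is ≤ 0, so increasing a is unbounded.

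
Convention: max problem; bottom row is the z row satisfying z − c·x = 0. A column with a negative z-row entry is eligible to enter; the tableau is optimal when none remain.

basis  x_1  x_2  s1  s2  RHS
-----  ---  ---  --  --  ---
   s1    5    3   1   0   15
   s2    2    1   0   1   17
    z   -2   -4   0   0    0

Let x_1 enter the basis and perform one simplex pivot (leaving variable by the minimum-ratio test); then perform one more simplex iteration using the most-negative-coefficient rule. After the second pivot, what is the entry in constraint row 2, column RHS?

12

Ratio test on column x_1 — row 1: 15/5 = 3; row 2: 17/2 = 17/2. Minimum is 3 at row 1 (s1 leaves); pivot element 5.
Divide row 1 by 5; eliminate column x_1 from the other rows.
Second iteration: most negative z-row entry is -14/5 in column x_2, so x_2 enters.
Ratio test on column x_2 — row 1: 3/(3/5) = 5; row 2: entry -1/5 ≤ 0. Minimum is 5 at row 1 (x_1 leaves); pivot element 3/5.
Divide row 1 by 3/5; eliminate column x_2 from the other rows.
After both pivots, the entry at constraint row 2, column RHS is 12.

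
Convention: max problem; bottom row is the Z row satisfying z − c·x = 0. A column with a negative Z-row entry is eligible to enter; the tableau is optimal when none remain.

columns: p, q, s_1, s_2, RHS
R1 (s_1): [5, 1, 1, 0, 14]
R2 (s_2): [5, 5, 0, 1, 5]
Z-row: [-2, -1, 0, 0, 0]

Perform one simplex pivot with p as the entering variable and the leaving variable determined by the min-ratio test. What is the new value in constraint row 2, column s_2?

1/5

Ratio test on column p — row 1: 14/5 = 14/5; row 2: 5/5 = 1. Minimum is 1 at row 2 (s_2 leaves); pivot element 5.
Divide row 2 by 5; eliminate column p from the other rows.
In the new row 2, the s_2 entry is the old entry divided by the pivot: 1/5 = 1/5.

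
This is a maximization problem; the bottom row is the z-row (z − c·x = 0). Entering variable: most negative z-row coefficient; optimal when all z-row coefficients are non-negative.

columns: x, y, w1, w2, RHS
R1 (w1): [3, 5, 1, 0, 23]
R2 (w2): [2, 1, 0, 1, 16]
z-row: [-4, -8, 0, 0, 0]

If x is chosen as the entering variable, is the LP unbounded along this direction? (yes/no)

no

Column x has positive entries in row(s) 1, 2, so the ratio test bounds it — not unbounded.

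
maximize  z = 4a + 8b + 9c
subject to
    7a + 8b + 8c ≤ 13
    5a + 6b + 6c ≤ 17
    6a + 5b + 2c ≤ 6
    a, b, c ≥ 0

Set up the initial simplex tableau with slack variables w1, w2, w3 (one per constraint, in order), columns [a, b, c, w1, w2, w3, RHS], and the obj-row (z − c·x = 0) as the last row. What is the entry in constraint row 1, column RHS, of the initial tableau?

13

The RHS of constraint 1 is b_1 = 13.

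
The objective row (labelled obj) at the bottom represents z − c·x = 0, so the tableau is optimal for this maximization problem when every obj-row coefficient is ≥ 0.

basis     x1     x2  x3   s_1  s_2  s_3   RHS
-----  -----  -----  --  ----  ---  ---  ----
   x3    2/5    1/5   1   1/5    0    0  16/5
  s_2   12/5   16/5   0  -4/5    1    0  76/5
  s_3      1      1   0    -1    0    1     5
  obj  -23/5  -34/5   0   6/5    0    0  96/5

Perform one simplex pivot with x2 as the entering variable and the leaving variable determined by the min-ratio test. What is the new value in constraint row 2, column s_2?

5/16

Ratio test on column x2 — row 1: (16/5)/(1/5) = 16; row 2: (76/5)/(16/5) = 19/4; row 3: 5/1 = 5. Minimum is 19/4 at row 2 (s_2 leaves); pivot element 16/5.
Divide row 2 by 16/5; eliminate column x2 from the other rows.
In the new row 2, the s_2 entry is the old entry divided by the pivot: 1/(16/5) = 5/16.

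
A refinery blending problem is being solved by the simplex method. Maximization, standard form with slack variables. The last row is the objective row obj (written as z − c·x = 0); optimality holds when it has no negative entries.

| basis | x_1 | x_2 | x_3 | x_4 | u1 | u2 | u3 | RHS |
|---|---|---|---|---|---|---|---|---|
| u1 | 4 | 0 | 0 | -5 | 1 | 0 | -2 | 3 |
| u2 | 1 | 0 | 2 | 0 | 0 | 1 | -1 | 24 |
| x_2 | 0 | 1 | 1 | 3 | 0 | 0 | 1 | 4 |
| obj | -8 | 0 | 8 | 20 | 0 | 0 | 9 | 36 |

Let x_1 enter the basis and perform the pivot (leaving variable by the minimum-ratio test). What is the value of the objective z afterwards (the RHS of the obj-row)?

Ratio test on column x_1 — row 1: 3/4 = 3/4; row 2: 24/1 = 24; row 3: entry 0 ≤ 0. Minimum is 3/4 at row 1 (u1 leaves); pivot element 4.
Pivot on row 1; the obj-row RHS becomes 36 − (-8)·(3/4) = 42.

42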